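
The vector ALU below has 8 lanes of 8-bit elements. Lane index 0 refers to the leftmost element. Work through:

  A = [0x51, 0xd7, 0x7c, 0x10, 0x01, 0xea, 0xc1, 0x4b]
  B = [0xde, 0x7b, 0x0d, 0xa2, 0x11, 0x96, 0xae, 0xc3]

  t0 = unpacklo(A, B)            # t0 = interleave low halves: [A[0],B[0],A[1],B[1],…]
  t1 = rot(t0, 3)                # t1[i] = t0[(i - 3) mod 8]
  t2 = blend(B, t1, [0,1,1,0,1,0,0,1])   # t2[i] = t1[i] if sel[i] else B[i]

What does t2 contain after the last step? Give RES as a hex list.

RES = [0xde, 0x10, 0xa2, 0xa2, 0xde, 0x96, 0xae, 0x7c]

  t0: 51 de d7 7b 7c 0d 10 a2
  t1: 0d 10 a2 51 de d7 7b 7c
  t2: de 10 a2 a2 de 96 ae 7c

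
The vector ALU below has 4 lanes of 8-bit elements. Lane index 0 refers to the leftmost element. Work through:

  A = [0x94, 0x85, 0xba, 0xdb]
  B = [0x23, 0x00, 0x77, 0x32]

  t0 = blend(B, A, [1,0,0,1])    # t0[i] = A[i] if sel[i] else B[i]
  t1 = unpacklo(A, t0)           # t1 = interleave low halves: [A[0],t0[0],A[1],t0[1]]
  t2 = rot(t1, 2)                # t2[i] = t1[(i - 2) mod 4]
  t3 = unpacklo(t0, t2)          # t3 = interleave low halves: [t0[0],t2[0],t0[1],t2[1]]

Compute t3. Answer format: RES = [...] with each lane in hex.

RES = [0x94, 0x85, 0x00, 0x00]

t0 = [0x94, 0x00, 0x77, 0xdb]
t1 = [0x94, 0x94, 0x85, 0x00]
t2 = [0x85, 0x00, 0x94, 0x94]
t3 = [0x94, 0x85, 0x00, 0x00]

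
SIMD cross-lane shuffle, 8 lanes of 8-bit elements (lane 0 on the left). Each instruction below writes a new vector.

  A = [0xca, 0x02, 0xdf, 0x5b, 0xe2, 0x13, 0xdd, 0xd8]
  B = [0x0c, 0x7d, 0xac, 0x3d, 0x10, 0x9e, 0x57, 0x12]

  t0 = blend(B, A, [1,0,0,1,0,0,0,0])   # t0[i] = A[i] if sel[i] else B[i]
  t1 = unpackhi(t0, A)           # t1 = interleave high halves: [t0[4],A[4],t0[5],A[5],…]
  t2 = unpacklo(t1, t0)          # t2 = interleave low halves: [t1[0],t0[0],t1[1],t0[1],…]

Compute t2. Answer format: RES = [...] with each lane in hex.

RES = [ 0x10  0xca  0xe2  0x7d  0x9e  0xac  0x13  0x5b ]

  t0: ca 7d ac 5b 10 9e 57 12
  t1: 10 e2 9e 13 57 dd 12 d8
  t2: 10 ca e2 7d 9e ac 13 5b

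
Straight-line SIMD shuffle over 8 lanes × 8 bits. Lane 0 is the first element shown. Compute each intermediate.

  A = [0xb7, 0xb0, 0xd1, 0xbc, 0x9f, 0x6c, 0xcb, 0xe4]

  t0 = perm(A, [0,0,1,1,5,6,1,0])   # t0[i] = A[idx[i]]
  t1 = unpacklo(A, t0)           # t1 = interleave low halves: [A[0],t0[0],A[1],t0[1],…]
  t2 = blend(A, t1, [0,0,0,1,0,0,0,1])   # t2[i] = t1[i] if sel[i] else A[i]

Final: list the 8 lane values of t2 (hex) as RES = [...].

RES = [ 0xb7  0xb0  0xd1  0xb7  0x9f  0x6c  0xcb  0xb0 ]

t0 = [0xb7, 0xb7, 0xb0, 0xb0, 0x6c, 0xcb, 0xb0, 0xb7]
t1 = [0xb7, 0xb7, 0xb0, 0xb7, 0xd1, 0xb0, 0xbc, 0xb0]
t2 = [0xb7, 0xb0, 0xd1, 0xb7, 0x9f, 0x6c, 0xcb, 0xb0]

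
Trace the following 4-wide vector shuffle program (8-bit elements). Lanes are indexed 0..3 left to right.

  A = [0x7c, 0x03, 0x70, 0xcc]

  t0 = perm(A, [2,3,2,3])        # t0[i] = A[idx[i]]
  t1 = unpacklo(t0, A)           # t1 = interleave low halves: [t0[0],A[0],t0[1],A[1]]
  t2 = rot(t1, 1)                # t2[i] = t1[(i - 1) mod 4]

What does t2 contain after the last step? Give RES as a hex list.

  t0: 70 cc 70 cc
  t1: 70 7c cc 03
  t2: 03 70 7c cc

RES = [0x03, 0x70, 0x7c, 0xcc]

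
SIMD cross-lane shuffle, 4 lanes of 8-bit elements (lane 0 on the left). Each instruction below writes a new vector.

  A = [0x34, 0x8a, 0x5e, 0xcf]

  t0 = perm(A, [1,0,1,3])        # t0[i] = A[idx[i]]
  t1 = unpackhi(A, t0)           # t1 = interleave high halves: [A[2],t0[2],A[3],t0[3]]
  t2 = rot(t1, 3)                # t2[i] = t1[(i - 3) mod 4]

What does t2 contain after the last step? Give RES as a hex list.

RES = [ 0x8a  0xcf  0xcf  0x5e ]

  t0: 8a 34 8a cf
  t1: 5e 8a cf cf
  t2: 8a cf cf 5e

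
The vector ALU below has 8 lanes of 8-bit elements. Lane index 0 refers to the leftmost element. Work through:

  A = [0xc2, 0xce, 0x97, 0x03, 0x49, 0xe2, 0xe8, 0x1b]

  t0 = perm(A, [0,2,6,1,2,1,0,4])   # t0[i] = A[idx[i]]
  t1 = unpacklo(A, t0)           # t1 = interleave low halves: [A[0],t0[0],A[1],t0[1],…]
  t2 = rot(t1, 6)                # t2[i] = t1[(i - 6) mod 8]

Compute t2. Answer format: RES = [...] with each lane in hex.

RES = [ 0xce  0x97  0x97  0xe8  0x03  0xce  0xc2  0xc2 ]

  t0: c2 97 e8 ce 97 ce c2 49
  t1: c2 c2 ce 97 97 e8 03 ce
  t2: ce 97 97 e8 03 ce c2 c2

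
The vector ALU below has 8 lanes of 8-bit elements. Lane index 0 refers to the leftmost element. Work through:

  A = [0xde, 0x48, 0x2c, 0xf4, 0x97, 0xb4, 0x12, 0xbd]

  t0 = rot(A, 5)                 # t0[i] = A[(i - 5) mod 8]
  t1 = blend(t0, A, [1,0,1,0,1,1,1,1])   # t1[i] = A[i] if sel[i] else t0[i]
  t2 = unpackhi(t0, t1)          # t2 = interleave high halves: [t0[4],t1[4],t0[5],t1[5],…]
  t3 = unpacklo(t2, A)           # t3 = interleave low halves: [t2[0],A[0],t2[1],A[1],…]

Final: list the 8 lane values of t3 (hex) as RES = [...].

→ t0 |f4|97|b4|12|bd|de|48|2c|
→ t1 |de|97|2c|12|97|b4|12|bd|
→ t2 |bd|97|de|b4|48|12|2c|bd|
→ t3 |bd|de|97|48|de|2c|b4|f4|

RES = [0xbd, 0xde, 0x97, 0x48, 0xde, 0x2c, 0xb4, 0xf4]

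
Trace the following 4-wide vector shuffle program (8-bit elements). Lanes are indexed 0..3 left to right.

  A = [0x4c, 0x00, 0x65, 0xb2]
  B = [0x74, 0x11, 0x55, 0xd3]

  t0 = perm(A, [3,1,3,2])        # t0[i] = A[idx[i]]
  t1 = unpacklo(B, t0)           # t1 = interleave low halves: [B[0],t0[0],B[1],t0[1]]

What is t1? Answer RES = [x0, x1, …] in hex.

→ t0 |b2|00|b2|65|
→ t1 |74|b2|11|00|

RES = [ 0x74  0xb2  0x11  0x00 ]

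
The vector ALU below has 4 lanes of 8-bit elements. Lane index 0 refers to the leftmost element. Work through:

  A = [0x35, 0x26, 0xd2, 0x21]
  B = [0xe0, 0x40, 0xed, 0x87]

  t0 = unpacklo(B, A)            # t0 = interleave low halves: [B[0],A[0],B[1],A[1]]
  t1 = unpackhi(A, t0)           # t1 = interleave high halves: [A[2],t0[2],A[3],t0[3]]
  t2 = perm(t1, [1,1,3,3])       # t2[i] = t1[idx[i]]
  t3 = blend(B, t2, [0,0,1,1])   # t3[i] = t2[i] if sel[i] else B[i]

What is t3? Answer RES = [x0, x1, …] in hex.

RES = [0xe0, 0x40, 0x26, 0x26]

  t0: e0 35 40 26
  t1: d2 40 21 26
  t2: 40 40 26 26
  t3: e0 40 26 26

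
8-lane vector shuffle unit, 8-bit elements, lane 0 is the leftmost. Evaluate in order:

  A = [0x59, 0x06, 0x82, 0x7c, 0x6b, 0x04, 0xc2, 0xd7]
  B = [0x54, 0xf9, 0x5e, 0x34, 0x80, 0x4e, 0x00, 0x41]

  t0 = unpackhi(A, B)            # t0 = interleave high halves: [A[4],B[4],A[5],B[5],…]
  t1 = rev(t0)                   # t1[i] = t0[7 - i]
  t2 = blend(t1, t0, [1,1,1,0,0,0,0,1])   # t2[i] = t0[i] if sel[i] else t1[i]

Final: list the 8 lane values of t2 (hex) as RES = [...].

RES = [ 0x6b  0x80  0x04  0xc2  0x4e  0x04  0x80  0x41 ]

  t0: 6b 80 04 4e c2 00 d7 41
  t1: 41 d7 00 c2 4e 04 80 6b
  t2: 6b 80 04 c2 4e 04 80 41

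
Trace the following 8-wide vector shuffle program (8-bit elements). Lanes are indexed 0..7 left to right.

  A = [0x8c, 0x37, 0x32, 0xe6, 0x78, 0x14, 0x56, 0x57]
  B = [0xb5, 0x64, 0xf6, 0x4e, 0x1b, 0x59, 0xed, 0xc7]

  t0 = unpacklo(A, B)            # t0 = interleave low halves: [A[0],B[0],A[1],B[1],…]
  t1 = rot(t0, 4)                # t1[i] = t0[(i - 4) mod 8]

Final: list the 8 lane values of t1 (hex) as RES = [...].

  t0: 8c b5 37 64 32 f6 e6 4e
  t1: 32 f6 e6 4e 8c b5 37 64

RES = [0x32, 0xf6, 0xe6, 0x4e, 0x8c, 0xb5, 0x37, 0x64]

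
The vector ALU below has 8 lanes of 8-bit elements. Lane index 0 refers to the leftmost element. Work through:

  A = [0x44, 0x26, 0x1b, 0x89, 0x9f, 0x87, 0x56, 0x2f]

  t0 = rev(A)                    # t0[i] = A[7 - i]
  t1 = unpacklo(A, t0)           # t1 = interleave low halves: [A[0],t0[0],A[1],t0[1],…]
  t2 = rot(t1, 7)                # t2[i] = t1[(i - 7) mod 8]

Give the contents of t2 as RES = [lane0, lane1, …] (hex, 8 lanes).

RES = [ 0x2f  0x26  0x56  0x1b  0x87  0x89  0x9f  0x44 ]

→ t0 |2f|56|87|9f|89|1b|26|44|
→ t1 |44|2f|26|56|1b|87|89|9f|
→ t2 |2f|26|56|1b|87|89|9f|44|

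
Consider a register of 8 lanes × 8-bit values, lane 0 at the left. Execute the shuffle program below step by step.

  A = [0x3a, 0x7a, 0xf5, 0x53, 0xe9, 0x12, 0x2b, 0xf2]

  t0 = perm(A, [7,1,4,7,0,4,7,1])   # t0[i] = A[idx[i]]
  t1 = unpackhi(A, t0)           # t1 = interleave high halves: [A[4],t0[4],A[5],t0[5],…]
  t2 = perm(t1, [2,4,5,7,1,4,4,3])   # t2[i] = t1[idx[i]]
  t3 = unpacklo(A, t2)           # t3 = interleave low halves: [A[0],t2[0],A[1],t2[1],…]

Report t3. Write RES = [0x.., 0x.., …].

  t0: f2 7a e9 f2 3a e9 f2 7a
  t1: e9 3a 12 e9 2b f2 f2 7a
  t2: 12 2b f2 7a 3a 2b 2b e9
  t3: 3a 12 7a 2b f5 f2 53 7a

RES = [ 0x3a  0x12  0x7a  0x2b  0xf5  0xf2  0x53  0x7a ]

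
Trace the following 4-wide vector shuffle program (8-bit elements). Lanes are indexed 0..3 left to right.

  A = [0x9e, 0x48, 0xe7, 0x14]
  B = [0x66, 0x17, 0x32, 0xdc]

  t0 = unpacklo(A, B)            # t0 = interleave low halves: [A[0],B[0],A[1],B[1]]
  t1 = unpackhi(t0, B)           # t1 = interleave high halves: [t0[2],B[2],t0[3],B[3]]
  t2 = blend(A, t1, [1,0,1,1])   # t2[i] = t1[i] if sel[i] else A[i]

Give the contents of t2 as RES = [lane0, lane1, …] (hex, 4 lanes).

RES = [0x48, 0x48, 0x17, 0xdc]

→ t0 |9e|66|48|17|
→ t1 |48|32|17|dc|
→ t2 |48|48|17|dc|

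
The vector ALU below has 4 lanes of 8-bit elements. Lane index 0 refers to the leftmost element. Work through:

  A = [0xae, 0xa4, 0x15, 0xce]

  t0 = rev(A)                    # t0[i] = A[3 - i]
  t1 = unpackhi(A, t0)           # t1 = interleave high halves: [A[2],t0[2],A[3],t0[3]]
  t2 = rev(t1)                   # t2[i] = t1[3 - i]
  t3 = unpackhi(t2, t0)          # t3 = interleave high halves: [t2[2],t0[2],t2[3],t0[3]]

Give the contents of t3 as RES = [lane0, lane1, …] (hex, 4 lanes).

  t0: ce 15 a4 ae
  t1: 15 a4 ce ae
  t2: ae ce a4 15
  t3: a4 a4 15 ae

RES = [ 0xa4  0xa4  0x15  0xae ]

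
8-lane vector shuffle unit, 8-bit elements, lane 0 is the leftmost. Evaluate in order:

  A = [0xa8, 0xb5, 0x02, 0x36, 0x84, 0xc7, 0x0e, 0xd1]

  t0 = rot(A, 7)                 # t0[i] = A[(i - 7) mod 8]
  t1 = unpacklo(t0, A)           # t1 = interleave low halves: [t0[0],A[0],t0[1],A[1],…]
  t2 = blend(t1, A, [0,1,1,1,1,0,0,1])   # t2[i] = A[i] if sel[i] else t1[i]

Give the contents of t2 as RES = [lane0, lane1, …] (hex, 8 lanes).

RES = [0xb5, 0xb5, 0x02, 0x36, 0x84, 0x02, 0x84, 0xd1]

t0 = [0xb5, 0x02, 0x36, 0x84, 0xc7, 0x0e, 0xd1, 0xa8]
t1 = [0xb5, 0xa8, 0x02, 0xb5, 0x36, 0x02, 0x84, 0x36]
t2 = [0xb5, 0xb5, 0x02, 0x36, 0x84, 0x02, 0x84, 0xd1]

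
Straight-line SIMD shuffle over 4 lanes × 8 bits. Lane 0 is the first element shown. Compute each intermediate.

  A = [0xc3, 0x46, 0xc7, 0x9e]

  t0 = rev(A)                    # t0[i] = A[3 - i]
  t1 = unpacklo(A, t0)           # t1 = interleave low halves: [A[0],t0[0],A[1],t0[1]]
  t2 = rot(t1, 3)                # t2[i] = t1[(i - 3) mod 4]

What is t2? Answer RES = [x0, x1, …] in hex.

RES = [ 0x9e  0x46  0xc7  0xc3 ]

t0 = [0x9e, 0xc7, 0x46, 0xc3]
t1 = [0xc3, 0x9e, 0x46, 0xc7]
t2 = [0x9e, 0x46, 0xc7, 0xc3]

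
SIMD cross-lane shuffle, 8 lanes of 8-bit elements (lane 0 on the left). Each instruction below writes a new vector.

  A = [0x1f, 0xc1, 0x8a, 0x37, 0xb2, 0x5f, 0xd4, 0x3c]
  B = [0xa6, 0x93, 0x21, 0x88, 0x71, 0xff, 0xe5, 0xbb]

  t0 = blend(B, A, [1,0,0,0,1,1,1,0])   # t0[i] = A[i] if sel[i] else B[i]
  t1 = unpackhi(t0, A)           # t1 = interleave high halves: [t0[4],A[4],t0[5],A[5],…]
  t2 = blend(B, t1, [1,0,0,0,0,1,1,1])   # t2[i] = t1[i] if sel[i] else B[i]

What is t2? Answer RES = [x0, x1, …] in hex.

→ t0 |1f|93|21|88|b2|5f|d4|bb|
→ t1 |b2|b2|5f|5f|d4|d4|bb|3c|
→ t2 |b2|93|21|88|71|d4|bb|3c|

RES = [ 0xb2  0x93  0x21  0x88  0x71  0xd4  0xbb  0x3c ]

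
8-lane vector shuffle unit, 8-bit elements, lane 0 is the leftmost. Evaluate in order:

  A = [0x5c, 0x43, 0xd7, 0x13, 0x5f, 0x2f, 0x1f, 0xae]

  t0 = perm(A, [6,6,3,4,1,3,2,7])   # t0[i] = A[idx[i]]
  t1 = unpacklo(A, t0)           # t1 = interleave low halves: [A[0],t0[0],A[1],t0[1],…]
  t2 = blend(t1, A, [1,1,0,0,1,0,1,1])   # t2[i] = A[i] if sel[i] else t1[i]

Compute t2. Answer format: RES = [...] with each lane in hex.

t0 = [0x1f, 0x1f, 0x13, 0x5f, 0x43, 0x13, 0xd7, 0xae]
t1 = [0x5c, 0x1f, 0x43, 0x1f, 0xd7, 0x13, 0x13, 0x5f]
t2 = [0x5c, 0x43, 0x43, 0x1f, 0x5f, 0x13, 0x1f, 0xae]

RES = [0x5c, 0x43, 0x43, 0x1f, 0x5f, 0x13, 0x1f, 0xae]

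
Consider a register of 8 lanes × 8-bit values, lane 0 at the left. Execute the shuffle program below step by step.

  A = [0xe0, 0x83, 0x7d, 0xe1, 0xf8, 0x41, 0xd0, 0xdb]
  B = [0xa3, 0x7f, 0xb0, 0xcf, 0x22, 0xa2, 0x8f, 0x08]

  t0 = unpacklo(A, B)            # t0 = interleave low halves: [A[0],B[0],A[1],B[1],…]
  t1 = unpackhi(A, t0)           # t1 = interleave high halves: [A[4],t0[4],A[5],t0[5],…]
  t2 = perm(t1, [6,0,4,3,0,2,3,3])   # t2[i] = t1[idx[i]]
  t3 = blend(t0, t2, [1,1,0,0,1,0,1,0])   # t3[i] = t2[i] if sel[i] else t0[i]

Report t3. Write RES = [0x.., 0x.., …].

t0 = [0xe0, 0xa3, 0x83, 0x7f, 0x7d, 0xb0, 0xe1, 0xcf]
t1 = [0xf8, 0x7d, 0x41, 0xb0, 0xd0, 0xe1, 0xdb, 0xcf]
t2 = [0xdb, 0xf8, 0xd0, 0xb0, 0xf8, 0x41, 0xb0, 0xb0]
t3 = [0xdb, 0xf8, 0x83, 0x7f, 0xf8, 0xb0, 0xb0, 0xcf]

RES = [0xdb, 0xf8, 0x83, 0x7f, 0xf8, 0xb0, 0xb0, 0xcf]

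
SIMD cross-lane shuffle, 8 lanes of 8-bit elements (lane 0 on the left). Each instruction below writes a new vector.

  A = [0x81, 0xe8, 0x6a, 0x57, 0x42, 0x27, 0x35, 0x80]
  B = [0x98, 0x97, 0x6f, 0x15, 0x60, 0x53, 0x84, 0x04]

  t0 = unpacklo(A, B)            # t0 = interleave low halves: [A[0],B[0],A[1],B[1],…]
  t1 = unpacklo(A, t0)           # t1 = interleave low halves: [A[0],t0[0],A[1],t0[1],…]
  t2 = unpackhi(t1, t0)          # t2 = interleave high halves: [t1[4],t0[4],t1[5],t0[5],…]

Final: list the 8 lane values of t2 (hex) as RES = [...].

→ t0 |81|98|e8|97|6a|6f|57|15|
→ t1 |81|81|e8|98|6a|e8|57|97|
→ t2 |6a|6a|e8|6f|57|57|97|15|

RES = [ 0x6a  0x6a  0xe8  0x6f  0x57  0x57  0x97  0x15 ]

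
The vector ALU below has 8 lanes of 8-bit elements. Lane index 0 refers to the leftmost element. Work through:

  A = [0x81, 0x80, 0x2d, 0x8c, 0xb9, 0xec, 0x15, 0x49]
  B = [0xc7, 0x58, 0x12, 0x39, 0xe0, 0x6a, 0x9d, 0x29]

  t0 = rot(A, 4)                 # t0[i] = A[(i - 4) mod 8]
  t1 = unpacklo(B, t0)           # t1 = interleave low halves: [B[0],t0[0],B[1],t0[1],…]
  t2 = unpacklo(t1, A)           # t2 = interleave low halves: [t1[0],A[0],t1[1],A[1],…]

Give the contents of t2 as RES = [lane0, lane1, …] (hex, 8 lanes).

RES = [ 0xc7  0x81  0xb9  0x80  0x58  0x2d  0xec  0x8c ]

  t0: b9 ec 15 49 81 80 2d 8c
  t1: c7 b9 58 ec 12 15 39 49
  t2: c7 81 b9 80 58 2d ec 8c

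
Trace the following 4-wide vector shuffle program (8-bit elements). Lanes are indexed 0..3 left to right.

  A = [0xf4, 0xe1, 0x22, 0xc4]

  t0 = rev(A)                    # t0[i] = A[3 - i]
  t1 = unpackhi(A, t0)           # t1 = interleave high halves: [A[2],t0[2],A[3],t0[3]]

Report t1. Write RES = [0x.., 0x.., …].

  t0: c4 22 e1 f4
  t1: 22 e1 c4 f4

RES = [ 0x22  0xe1  0xc4  0xf4 ]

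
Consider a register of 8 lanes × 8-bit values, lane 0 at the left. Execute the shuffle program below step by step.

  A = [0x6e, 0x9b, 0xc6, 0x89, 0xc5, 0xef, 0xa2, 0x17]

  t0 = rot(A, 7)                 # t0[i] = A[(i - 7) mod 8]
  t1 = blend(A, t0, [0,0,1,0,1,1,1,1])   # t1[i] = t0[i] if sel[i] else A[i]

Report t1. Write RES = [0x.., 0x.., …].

t0 = [0x9b, 0xc6, 0x89, 0xc5, 0xef, 0xa2, 0x17, 0x6e]
t1 = [0x6e, 0x9b, 0x89, 0x89, 0xef, 0xa2, 0x17, 0x6e]

RES = [ 0x6e  0x9b  0x89  0x89  0xef  0xa2  0x17  0x6e ]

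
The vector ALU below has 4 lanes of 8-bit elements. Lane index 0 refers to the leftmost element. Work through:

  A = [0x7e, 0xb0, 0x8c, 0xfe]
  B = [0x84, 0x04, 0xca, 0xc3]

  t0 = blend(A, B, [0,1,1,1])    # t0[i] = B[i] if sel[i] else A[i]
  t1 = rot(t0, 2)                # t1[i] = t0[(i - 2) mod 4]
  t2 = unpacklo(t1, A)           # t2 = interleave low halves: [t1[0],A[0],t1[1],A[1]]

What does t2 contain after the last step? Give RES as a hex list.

t0 = [0x7e, 0x04, 0xca, 0xc3]
t1 = [0xca, 0xc3, 0x7e, 0x04]
t2 = [0xca, 0x7e, 0xc3, 0xb0]

RES = [ 0xca  0x7e  0xc3  0xb0 ]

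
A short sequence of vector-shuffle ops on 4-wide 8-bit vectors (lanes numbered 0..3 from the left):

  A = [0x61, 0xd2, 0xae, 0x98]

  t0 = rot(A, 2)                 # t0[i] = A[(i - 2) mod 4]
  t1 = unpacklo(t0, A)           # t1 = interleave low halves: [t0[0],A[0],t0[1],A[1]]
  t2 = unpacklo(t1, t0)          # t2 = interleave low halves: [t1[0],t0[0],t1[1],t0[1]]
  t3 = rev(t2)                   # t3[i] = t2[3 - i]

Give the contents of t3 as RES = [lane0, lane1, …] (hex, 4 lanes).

→ t0 |ae|98|61|d2|
→ t1 |ae|61|98|d2|
→ t2 |ae|ae|61|98|
→ t3 |98|61|ae|ae|

RES = [ 0x98  0x61  0xae  0xae ]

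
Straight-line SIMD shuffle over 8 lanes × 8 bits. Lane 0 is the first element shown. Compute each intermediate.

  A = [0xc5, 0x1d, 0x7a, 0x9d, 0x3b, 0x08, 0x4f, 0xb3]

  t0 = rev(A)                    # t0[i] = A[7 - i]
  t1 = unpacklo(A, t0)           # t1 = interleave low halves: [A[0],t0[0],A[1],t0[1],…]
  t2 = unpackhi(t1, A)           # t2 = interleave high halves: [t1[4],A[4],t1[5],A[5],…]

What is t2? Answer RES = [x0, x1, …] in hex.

RES = [0x7a, 0x3b, 0x08, 0x08, 0x9d, 0x4f, 0x3b, 0xb3]

t0 = [0xb3, 0x4f, 0x08, 0x3b, 0x9d, 0x7a, 0x1d, 0xc5]
t1 = [0xc5, 0xb3, 0x1d, 0x4f, 0x7a, 0x08, 0x9d, 0x3b]
t2 = [0x7a, 0x3b, 0x08, 0x08, 0x9d, 0x4f, 0x3b, 0xb3]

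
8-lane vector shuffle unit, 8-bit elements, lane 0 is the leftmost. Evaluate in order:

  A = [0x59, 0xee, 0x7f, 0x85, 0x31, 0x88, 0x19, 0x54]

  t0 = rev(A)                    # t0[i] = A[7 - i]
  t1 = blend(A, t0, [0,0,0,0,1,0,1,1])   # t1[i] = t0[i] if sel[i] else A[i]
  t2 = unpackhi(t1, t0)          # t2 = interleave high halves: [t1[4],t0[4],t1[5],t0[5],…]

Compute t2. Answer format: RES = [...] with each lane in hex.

RES = [0x85, 0x85, 0x88, 0x7f, 0xee, 0xee, 0x59, 0x59]

→ t0 |54|19|88|31|85|7f|ee|59|
→ t1 |59|ee|7f|85|85|88|ee|59|
→ t2 |85|85|88|7f|ee|ee|59|59|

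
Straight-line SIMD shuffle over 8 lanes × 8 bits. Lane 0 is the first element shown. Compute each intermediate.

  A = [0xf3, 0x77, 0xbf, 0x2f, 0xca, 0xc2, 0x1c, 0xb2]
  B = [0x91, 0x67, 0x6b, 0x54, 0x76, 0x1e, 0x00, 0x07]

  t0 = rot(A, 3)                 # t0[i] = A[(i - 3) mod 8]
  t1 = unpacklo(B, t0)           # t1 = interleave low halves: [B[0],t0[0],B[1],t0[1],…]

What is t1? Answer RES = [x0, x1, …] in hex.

RES = [0x91, 0xc2, 0x67, 0x1c, 0x6b, 0xb2, 0x54, 0xf3]

→ t0 |c2|1c|b2|f3|77|bf|2f|ca|
→ t1 |91|c2|67|1c|6b|b2|54|f3|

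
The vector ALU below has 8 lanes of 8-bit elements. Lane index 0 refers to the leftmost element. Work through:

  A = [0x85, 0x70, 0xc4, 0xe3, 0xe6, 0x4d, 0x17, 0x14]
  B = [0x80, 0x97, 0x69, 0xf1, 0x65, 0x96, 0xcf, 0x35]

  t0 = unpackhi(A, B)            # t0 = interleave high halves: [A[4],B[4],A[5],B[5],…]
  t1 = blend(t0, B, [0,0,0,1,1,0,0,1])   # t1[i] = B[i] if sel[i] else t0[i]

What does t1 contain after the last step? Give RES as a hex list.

t0 = [0xe6, 0x65, 0x4d, 0x96, 0x17, 0xcf, 0x14, 0x35]
t1 = [0xe6, 0x65, 0x4d, 0xf1, 0x65, 0xcf, 0x14, 0x35]

RES = [ 0xe6  0x65  0x4d  0xf1  0x65  0xcf  0x14  0x35 ]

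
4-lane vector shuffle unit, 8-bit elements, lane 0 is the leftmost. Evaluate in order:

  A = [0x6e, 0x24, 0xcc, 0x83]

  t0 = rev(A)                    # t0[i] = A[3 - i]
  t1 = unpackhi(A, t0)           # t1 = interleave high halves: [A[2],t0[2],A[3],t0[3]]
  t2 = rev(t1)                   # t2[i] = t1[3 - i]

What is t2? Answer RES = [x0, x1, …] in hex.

RES = [0x6e, 0x83, 0x24, 0xcc]

t0 = [0x83, 0xcc, 0x24, 0x6e]
t1 = [0xcc, 0x24, 0x83, 0x6e]
t2 = [0x6e, 0x83, 0x24, 0xcc]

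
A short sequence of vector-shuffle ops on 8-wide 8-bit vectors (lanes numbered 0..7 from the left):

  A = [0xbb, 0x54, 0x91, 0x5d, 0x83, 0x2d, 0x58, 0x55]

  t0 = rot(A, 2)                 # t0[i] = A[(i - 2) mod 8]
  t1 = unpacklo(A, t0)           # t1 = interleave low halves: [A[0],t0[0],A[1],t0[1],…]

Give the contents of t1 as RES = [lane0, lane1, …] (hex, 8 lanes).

t0 = [0x58, 0x55, 0xbb, 0x54, 0x91, 0x5d, 0x83, 0x2d]
t1 = [0xbb, 0x58, 0x54, 0x55, 0x91, 0xbb, 0x5d, 0x54]

RES = [0xbb, 0x58, 0x54, 0x55, 0x91, 0xbb, 0x5d, 0x54]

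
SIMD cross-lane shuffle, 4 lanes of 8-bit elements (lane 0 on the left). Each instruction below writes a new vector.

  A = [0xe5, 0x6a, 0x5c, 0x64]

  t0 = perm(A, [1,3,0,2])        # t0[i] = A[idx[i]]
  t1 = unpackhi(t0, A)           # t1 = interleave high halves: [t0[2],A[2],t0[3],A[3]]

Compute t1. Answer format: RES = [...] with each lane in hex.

RES = [ 0xe5  0x5c  0x5c  0x64 ]

t0 = [0x6a, 0x64, 0xe5, 0x5c]
t1 = [0xe5, 0x5c, 0x5c, 0x64]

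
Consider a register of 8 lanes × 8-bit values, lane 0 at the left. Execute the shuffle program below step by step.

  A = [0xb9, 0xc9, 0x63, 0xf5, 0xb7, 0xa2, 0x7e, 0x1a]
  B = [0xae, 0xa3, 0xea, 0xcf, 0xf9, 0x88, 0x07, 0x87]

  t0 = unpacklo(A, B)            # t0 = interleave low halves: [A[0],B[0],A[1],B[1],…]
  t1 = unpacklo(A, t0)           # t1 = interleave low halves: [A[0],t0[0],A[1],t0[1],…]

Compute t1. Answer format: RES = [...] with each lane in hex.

  t0: b9 ae c9 a3 63 ea f5 cf
  t1: b9 b9 c9 ae 63 c9 f5 a3

RES = [0xb9, 0xb9, 0xc9, 0xae, 0x63, 0xc9, 0xf5, 0xa3]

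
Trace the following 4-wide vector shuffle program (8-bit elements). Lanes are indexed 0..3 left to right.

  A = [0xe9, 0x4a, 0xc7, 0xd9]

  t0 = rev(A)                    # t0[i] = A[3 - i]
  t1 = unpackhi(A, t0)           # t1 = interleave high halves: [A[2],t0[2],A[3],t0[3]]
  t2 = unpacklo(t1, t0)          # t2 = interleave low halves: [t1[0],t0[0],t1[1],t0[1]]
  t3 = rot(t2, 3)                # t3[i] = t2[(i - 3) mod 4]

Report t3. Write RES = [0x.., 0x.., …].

RES = [0xd9, 0x4a, 0xc7, 0xc7]

→ t0 |d9|c7|4a|e9|
→ t1 |c7|4a|d9|e9|
→ t2 |c7|d9|4a|c7|
→ t3 |d9|4a|c7|c7|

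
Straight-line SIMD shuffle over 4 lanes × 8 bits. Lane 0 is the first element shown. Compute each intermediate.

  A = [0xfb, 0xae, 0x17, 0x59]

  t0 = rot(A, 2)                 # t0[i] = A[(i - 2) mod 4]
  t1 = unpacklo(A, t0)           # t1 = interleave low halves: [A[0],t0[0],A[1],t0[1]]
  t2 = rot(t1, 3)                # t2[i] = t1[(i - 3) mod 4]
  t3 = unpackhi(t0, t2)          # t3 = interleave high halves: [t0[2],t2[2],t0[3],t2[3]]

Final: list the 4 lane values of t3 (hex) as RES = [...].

RES = [ 0xfb  0x59  0xae  0xfb ]

→ t0 |17|59|fb|ae|
→ t1 |fb|17|ae|59|
→ t2 |17|ae|59|fb|
→ t3 |fb|59|ae|fb|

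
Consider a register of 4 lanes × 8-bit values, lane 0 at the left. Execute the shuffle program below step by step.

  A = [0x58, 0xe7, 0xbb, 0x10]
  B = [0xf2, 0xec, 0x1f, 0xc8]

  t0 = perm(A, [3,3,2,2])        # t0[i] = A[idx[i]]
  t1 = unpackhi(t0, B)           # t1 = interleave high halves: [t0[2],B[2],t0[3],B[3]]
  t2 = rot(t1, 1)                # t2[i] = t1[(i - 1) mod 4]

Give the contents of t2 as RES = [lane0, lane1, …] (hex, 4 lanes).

RES = [0xc8, 0xbb, 0x1f, 0xbb]

  t0: 10 10 bb bb
  t1: bb 1f bb c8
  t2: c8 bb 1f bb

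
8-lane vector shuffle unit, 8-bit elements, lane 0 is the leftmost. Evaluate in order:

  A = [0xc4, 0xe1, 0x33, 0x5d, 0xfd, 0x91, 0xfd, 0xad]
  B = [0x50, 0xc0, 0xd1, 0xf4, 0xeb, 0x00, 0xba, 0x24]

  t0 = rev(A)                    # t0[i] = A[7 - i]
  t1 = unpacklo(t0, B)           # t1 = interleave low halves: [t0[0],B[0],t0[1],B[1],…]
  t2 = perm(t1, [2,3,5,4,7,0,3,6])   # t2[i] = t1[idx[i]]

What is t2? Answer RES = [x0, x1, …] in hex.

RES = [ 0xfd  0xc0  0xd1  0x91  0xf4  0xad  0xc0  0xfd ]

t0 = [0xad, 0xfd, 0x91, 0xfd, 0x5d, 0x33, 0xe1, 0xc4]
t1 = [0xad, 0x50, 0xfd, 0xc0, 0x91, 0xd1, 0xfd, 0xf4]
t2 = [0xfd, 0xc0, 0xd1, 0x91, 0xf4, 0xad, 0xc0, 0xfd]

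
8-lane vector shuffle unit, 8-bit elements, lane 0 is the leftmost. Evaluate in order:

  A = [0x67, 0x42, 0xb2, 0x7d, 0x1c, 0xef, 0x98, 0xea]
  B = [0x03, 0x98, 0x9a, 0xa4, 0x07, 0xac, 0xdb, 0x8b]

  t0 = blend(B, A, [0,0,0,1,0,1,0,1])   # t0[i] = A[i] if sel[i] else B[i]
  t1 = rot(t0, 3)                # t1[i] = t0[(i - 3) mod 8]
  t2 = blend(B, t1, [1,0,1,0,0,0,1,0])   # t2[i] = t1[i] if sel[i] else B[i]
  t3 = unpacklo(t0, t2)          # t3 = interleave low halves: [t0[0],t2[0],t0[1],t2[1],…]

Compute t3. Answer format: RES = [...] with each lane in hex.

t0 = [0x03, 0x98, 0x9a, 0x7d, 0x07, 0xef, 0xdb, 0xea]
t1 = [0xef, 0xdb, 0xea, 0x03, 0x98, 0x9a, 0x7d, 0x07]
t2 = [0xef, 0x98, 0xea, 0xa4, 0x07, 0xac, 0x7d, 0x8b]
t3 = [0x03, 0xef, 0x98, 0x98, 0x9a, 0xea, 0x7d, 0xa4]

RES = [ 0x03  0xef  0x98  0x98  0x9a  0xea  0x7d  0xa4 ]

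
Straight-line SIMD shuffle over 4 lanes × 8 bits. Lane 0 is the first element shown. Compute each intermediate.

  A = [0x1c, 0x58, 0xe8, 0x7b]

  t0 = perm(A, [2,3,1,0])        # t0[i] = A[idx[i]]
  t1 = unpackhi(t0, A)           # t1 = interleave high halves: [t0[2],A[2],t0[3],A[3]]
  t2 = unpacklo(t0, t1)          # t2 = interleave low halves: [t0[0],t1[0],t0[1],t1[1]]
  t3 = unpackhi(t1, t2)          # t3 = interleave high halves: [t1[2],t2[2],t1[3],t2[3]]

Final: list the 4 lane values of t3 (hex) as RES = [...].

RES = [ 0x1c  0x7b  0x7b  0xe8 ]

→ t0 |e8|7b|58|1c|
→ t1 |58|e8|1c|7b|
→ t2 |e8|58|7b|e8|
→ t3 |1c|7b|7b|e8|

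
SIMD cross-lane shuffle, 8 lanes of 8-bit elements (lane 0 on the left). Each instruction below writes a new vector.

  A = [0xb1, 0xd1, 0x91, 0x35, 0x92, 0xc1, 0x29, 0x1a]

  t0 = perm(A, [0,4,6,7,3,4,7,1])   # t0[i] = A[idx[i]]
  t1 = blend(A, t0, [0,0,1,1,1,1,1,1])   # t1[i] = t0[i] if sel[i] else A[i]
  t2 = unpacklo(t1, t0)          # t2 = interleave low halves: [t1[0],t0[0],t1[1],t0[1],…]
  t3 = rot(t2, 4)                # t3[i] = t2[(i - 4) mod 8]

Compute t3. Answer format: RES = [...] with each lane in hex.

RES = [0x29, 0x29, 0x1a, 0x1a, 0xb1, 0xb1, 0xd1, 0x92]

  t0: b1 92 29 1a 35 92 1a d1
  t1: b1 d1 29 1a 35 92 1a d1
  t2: b1 b1 d1 92 29 29 1a 1a
  t3: 29 29 1a 1a b1 b1 d1 92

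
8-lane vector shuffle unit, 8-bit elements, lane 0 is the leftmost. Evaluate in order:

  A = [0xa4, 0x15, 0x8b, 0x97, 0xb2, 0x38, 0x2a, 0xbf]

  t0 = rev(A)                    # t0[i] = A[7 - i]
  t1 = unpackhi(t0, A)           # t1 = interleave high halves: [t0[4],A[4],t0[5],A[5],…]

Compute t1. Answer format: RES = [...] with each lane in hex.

RES = [ 0x97  0xb2  0x8b  0x38  0x15  0x2a  0xa4  0xbf ]

  t0: bf 2a 38 b2 97 8b 15 a4
  t1: 97 b2 8b 38 15 2a a4 bf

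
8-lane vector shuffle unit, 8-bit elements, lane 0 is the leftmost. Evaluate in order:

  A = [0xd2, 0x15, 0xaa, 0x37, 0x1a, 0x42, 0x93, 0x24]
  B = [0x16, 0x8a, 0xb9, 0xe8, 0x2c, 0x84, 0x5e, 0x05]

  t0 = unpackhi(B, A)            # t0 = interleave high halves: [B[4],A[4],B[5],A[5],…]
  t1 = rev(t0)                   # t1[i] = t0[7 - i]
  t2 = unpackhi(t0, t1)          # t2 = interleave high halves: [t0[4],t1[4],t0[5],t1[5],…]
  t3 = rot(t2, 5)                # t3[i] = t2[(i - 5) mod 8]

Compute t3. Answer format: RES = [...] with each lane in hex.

  t0: 2c 1a 84 42 5e 93 05 24
  t1: 24 05 93 5e 42 84 1a 2c
  t2: 5e 42 93 84 05 1a 24 2c
  t3: 84 05 1a 24 2c 5e 42 93

RES = [ 0x84  0x05  0x1a  0x24  0x2c  0x5e  0x42  0x93 ]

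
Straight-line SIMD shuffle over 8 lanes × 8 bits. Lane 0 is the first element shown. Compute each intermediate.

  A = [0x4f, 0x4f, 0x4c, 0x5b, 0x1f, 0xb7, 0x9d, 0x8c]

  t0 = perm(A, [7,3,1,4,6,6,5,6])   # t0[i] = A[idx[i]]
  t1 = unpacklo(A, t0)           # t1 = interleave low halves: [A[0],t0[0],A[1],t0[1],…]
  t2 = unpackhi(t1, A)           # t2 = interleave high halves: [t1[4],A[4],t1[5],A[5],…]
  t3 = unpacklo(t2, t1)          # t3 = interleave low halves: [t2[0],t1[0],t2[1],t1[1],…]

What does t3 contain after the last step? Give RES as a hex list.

t0 = [0x8c, 0x5b, 0x4f, 0x1f, 0x9d, 0x9d, 0xb7, 0x9d]
t1 = [0x4f, 0x8c, 0x4f, 0x5b, 0x4c, 0x4f, 0x5b, 0x1f]
t2 = [0x4c, 0x1f, 0x4f, 0xb7, 0x5b, 0x9d, 0x1f, 0x8c]
t3 = [0x4c, 0x4f, 0x1f, 0x8c, 0x4f, 0x4f, 0xb7, 0x5b]

RES = [ 0x4c  0x4f  0x1f  0x8c  0x4f  0x4f  0xb7  0x5b ]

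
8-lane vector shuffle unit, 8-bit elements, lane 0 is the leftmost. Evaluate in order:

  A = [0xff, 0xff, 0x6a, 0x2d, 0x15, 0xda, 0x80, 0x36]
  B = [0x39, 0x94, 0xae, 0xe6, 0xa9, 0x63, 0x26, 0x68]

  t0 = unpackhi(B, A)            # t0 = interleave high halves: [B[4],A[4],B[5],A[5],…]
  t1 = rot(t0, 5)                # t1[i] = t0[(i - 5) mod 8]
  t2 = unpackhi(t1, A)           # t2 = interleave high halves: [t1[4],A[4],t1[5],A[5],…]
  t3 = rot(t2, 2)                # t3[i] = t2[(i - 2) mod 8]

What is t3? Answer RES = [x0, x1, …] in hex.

RES = [0x63, 0x36, 0x36, 0x15, 0xa9, 0xda, 0x15, 0x80]

  t0: a9 15 63 da 26 80 68 36
  t1: da 26 80 68 36 a9 15 63
  t2: 36 15 a9 da 15 80 63 36
  t3: 63 36 36 15 a9 da 15 80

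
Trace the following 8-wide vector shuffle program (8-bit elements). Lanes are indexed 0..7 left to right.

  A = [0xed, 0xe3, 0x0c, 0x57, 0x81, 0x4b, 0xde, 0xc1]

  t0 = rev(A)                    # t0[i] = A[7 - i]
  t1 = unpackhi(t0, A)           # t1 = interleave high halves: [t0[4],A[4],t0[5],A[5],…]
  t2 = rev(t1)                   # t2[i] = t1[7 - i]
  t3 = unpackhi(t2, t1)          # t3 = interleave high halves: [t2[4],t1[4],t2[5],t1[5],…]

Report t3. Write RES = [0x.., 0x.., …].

→ t0 |c1|de|4b|81|57|0c|e3|ed|
→ t1 |57|81|0c|4b|e3|de|ed|c1|
→ t2 |c1|ed|de|e3|4b|0c|81|57|
→ t3 |4b|e3|0c|de|81|ed|57|c1|

RES = [0x4b, 0xe3, 0x0c, 0xde, 0x81, 0xed, 0x57, 0xc1]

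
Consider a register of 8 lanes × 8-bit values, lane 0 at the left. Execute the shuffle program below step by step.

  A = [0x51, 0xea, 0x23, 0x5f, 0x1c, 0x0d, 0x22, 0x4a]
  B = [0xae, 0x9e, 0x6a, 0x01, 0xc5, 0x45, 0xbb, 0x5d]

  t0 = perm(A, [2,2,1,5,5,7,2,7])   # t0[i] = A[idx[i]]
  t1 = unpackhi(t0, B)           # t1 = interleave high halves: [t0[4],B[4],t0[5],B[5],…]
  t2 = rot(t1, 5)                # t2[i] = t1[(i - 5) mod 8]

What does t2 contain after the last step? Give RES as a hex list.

  t0: 23 23 ea 0d 0d 4a 23 4a
  t1: 0d c5 4a 45 23 bb 4a 5d
  t2: 45 23 bb 4a 5d 0d c5 4a

RES = [0x45, 0x23, 0xbb, 0x4a, 0x5d, 0x0d, 0xc5, 0x4a]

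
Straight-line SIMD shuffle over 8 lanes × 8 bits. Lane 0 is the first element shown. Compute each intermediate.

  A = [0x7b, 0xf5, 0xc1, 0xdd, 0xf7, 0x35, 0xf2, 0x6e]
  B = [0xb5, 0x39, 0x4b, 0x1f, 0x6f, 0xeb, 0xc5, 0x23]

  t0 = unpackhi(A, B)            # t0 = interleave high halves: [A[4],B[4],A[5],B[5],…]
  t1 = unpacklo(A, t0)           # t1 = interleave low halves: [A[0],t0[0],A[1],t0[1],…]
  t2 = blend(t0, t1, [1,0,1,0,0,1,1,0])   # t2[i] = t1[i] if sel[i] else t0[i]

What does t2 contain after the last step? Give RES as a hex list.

RES = [ 0x7b  0x6f  0xf5  0xeb  0xf2  0x35  0xdd  0x23 ]

t0 = [0xf7, 0x6f, 0x35, 0xeb, 0xf2, 0xc5, 0x6e, 0x23]
t1 = [0x7b, 0xf7, 0xf5, 0x6f, 0xc1, 0x35, 0xdd, 0xeb]
t2 = [0x7b, 0x6f, 0xf5, 0xeb, 0xf2, 0x35, 0xdd, 0x23]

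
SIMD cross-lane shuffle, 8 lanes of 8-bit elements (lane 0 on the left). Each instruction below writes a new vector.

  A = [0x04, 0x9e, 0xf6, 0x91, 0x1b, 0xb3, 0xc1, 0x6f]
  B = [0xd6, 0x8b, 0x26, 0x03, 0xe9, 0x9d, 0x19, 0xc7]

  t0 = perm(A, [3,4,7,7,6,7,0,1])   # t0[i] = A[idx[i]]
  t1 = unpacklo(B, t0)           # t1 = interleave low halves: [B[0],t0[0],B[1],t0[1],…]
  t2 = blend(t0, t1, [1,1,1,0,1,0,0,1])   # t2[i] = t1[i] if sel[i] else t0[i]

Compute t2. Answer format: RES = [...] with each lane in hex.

RES = [ 0xd6  0x91  0x8b  0x6f  0x26  0x6f  0x04  0x6f ]

  t0: 91 1b 6f 6f c1 6f 04 9e
  t1: d6 91 8b 1b 26 6f 03 6f
  t2: d6 91 8b 6f 26 6f 04 6f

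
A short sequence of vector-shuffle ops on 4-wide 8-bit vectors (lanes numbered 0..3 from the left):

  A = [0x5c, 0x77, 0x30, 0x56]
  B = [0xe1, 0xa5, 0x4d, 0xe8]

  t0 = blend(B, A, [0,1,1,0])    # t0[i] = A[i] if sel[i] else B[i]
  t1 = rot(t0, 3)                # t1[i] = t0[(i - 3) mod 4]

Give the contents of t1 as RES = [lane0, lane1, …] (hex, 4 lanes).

t0 = [0xe1, 0x77, 0x30, 0xe8]
t1 = [0x77, 0x30, 0xe8, 0xe1]

RES = [0x77, 0x30, 0xe8, 0xe1]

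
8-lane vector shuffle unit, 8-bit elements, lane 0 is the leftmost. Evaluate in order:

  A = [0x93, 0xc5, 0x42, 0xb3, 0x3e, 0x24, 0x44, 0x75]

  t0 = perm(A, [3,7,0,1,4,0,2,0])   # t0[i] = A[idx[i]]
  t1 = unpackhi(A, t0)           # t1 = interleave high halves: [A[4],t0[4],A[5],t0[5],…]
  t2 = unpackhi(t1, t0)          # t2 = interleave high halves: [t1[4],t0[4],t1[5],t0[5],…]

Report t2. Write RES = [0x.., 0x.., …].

RES = [ 0x44  0x3e  0x42  0x93  0x75  0x42  0x93  0x93 ]

→ t0 |b3|75|93|c5|3e|93|42|93|
→ t1 |3e|3e|24|93|44|42|75|93|
→ t2 |44|3e|42|93|75|42|93|93|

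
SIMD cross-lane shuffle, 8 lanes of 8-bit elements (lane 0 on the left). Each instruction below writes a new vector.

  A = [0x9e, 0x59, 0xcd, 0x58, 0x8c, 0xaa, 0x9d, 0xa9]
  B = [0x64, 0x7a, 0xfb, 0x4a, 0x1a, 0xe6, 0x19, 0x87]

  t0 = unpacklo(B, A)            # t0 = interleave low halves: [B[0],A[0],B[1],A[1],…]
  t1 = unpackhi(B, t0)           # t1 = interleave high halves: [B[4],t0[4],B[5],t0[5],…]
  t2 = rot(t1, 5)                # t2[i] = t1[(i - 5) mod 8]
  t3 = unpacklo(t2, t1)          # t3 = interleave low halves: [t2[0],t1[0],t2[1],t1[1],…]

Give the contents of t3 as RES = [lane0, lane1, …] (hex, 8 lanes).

RES = [0xcd, 0x1a, 0x19, 0xfb, 0x4a, 0xe6, 0x87, 0xcd]

t0 = [0x64, 0x9e, 0x7a, 0x59, 0xfb, 0xcd, 0x4a, 0x58]
t1 = [0x1a, 0xfb, 0xe6, 0xcd, 0x19, 0x4a, 0x87, 0x58]
t2 = [0xcd, 0x19, 0x4a, 0x87, 0x58, 0x1a, 0xfb, 0xe6]
t3 = [0xcd, 0x1a, 0x19, 0xfb, 0x4a, 0xe6, 0x87, 0xcd]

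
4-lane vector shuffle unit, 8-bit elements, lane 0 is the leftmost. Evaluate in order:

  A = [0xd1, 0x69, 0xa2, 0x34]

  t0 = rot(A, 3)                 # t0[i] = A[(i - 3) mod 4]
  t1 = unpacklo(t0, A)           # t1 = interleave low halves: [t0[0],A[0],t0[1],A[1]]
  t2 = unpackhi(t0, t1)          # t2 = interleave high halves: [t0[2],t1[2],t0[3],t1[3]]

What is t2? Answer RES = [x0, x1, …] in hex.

  t0: 69 a2 34 d1
  t1: 69 d1 a2 69
  t2: 34 a2 d1 69

RES = [0x34, 0xa2, 0xd1, 0x69]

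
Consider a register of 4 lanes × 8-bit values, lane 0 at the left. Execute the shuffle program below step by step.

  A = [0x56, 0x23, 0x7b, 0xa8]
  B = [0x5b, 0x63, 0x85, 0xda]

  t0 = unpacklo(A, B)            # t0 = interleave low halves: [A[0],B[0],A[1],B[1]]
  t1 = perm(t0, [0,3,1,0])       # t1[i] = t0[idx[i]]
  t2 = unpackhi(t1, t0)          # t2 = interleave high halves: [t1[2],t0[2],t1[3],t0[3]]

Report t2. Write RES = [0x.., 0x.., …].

t0 = [0x56, 0x5b, 0x23, 0x63]
t1 = [0x56, 0x63, 0x5b, 0x56]
t2 = [0x5b, 0x23, 0x56, 0x63]

RES = [ 0x5b  0x23  0x56  0x63 ]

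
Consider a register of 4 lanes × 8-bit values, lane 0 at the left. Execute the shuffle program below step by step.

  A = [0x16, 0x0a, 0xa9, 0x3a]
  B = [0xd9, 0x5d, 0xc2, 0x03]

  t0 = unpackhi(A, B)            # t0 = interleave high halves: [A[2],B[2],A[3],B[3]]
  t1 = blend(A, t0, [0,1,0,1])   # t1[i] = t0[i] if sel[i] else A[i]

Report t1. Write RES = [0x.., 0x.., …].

t0 = [0xa9, 0xc2, 0x3a, 0x03]
t1 = [0x16, 0xc2, 0xa9, 0x03]

RES = [0x16, 0xc2, 0xa9, 0x03]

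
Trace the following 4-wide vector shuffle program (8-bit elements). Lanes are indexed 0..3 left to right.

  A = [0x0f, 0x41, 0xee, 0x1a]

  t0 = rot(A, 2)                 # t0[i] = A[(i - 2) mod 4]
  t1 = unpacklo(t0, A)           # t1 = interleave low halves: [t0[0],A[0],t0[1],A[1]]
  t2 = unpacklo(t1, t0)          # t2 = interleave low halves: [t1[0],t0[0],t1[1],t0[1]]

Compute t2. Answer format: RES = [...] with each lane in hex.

RES = [0xee, 0xee, 0x0f, 0x1a]

→ t0 |ee|1a|0f|41|
→ t1 |ee|0f|1a|41|
→ t2 |ee|ee|0f|1a|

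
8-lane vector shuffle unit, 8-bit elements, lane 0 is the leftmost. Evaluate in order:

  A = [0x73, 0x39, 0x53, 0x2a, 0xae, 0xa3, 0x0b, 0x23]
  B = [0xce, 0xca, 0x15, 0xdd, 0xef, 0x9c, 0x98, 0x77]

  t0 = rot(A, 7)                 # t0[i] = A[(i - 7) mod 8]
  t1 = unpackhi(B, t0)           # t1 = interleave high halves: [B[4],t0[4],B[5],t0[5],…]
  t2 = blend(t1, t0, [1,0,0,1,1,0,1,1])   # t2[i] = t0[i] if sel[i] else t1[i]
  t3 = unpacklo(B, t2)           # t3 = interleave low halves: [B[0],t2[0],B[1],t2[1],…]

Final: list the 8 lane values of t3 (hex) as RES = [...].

RES = [0xce, 0x39, 0xca, 0xa3, 0x15, 0x9c, 0xdd, 0xae]

t0 = [0x39, 0x53, 0x2a, 0xae, 0xa3, 0x0b, 0x23, 0x73]
t1 = [0xef, 0xa3, 0x9c, 0x0b, 0x98, 0x23, 0x77, 0x73]
t2 = [0x39, 0xa3, 0x9c, 0xae, 0xa3, 0x23, 0x23, 0x73]
t3 = [0xce, 0x39, 0xca, 0xa3, 0x15, 0x9c, 0xdd, 0xae]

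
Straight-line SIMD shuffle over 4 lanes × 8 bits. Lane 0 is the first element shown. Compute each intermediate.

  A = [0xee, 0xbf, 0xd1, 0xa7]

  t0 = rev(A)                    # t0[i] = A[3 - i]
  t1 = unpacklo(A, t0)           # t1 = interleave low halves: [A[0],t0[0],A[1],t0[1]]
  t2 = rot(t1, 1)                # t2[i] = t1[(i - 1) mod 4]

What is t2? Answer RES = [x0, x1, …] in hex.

RES = [0xd1, 0xee, 0xa7, 0xbf]

→ t0 |a7|d1|bf|ee|
→ t1 |ee|a7|bf|d1|
→ t2 |d1|ee|a7|bf|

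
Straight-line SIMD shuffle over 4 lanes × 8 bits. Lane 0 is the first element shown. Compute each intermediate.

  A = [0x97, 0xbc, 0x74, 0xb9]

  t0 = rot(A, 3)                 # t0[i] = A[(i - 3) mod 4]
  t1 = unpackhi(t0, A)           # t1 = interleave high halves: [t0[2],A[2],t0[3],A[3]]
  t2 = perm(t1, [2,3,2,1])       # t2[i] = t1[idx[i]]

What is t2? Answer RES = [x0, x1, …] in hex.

RES = [ 0x97  0xb9  0x97  0x74 ]

  t0: bc 74 b9 97
  t1: b9 74 97 b9
  t2: 97 b9 97 74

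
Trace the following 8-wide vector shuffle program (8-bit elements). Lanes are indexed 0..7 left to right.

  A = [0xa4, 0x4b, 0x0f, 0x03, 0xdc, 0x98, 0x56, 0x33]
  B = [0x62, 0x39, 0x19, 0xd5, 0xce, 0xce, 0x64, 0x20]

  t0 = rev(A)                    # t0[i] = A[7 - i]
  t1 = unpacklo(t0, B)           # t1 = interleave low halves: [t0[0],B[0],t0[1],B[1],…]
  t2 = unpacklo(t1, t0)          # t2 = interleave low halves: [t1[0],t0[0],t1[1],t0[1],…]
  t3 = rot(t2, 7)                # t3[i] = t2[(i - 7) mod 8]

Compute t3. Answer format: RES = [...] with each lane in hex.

t0 = [0x33, 0x56, 0x98, 0xdc, 0x03, 0x0f, 0x4b, 0xa4]
t1 = [0x33, 0x62, 0x56, 0x39, 0x98, 0x19, 0xdc, 0xd5]
t2 = [0x33, 0x33, 0x62, 0x56, 0x56, 0x98, 0x39, 0xdc]
t3 = [0x33, 0x62, 0x56, 0x56, 0x98, 0x39, 0xdc, 0x33]

RES = [0x33, 0x62, 0x56, 0x56, 0x98, 0x39, 0xdc, 0x33]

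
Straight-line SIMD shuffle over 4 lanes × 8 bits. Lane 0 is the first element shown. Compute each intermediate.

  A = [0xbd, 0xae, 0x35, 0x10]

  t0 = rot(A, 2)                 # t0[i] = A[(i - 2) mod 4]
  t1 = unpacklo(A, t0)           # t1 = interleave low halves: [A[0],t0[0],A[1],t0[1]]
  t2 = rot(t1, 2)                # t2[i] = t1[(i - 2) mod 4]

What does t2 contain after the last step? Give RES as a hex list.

t0 = [0x35, 0x10, 0xbd, 0xae]
t1 = [0xbd, 0x35, 0xae, 0x10]
t2 = [0xae, 0x10, 0xbd, 0x35]

RES = [ 0xae  0x10  0xbd  0x35 ]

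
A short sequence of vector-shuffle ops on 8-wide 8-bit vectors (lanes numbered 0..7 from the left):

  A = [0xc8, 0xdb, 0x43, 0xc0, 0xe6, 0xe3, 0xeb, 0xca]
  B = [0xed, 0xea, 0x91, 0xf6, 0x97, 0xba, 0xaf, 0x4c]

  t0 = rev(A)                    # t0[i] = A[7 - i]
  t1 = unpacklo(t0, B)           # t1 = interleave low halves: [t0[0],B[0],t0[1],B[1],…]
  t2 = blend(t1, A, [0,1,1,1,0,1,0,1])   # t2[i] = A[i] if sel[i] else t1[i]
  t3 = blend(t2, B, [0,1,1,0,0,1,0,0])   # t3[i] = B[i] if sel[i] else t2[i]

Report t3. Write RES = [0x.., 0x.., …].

RES = [0xca, 0xea, 0x91, 0xc0, 0xe3, 0xba, 0xe6, 0xca]

→ t0 |ca|eb|e3|e6|c0|43|db|c8|
→ t1 |ca|ed|eb|ea|e3|91|e6|f6|
→ t2 |ca|db|43|c0|e3|e3|e6|ca|
→ t3 |ca|ea|91|c0|e3|ba|e6|ca|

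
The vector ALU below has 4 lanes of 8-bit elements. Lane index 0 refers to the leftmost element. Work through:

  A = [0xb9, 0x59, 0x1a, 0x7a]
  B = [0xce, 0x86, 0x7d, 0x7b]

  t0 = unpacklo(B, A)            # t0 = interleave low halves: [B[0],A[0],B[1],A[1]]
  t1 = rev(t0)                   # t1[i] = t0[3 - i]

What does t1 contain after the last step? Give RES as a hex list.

t0 = [0xce, 0xb9, 0x86, 0x59]
t1 = [0x59, 0x86, 0xb9, 0xce]

RES = [ 0x59  0x86  0xb9  0xce ]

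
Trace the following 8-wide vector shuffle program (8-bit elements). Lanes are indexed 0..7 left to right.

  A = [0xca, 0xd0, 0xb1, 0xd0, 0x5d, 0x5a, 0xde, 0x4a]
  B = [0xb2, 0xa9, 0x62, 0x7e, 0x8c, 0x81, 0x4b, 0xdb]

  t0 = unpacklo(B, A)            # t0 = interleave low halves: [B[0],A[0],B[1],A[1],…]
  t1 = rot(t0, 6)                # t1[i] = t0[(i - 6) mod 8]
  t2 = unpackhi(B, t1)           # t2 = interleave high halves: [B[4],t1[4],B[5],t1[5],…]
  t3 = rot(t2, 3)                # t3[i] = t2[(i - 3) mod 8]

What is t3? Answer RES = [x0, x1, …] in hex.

RES = [0xb2, 0xdb, 0xca, 0x8c, 0x7e, 0x81, 0xd0, 0x4b]

→ t0 |b2|ca|a9|d0|62|b1|7e|d0|
→ t1 |a9|d0|62|b1|7e|d0|b2|ca|
→ t2 |8c|7e|81|d0|4b|b2|db|ca|
→ t3 |b2|db|ca|8c|7e|81|d0|4b|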